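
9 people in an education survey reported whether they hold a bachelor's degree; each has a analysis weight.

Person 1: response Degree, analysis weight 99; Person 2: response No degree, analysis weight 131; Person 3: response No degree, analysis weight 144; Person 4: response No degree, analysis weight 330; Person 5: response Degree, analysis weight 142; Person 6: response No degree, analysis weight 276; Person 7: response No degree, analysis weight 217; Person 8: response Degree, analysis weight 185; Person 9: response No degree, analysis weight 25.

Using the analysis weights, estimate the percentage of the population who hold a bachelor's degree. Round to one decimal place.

27.5

Sum of weights for 'Degree' = 99 + 142 + 185 = 426
Total weight = 99 + 131 + 144 + 330 + 142 + 276 + 217 + 185 + 25 = 1549
Weighted proportion = 426 / 1549 = 0.27501614 → 27.501614%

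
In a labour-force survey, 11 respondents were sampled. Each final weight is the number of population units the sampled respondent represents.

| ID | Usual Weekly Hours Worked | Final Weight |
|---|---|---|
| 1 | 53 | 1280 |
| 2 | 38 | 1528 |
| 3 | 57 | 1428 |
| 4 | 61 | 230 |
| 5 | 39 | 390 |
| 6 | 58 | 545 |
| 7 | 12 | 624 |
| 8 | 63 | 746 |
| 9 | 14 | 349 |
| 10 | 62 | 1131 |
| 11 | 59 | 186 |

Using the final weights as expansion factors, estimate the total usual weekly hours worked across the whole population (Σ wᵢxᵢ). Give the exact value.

Weighted total = 53×1280 + 38×1528 + 57×1428 + 61×230 + 39×390 + 58×545 + 12×624 + 63×746 + 14×349 + 62×1131 + 59×186
  = 67840 + 58064 + 81396 + 14030 + 15210 + 31610 + 7488 + 46998 + 4886 + 70122 + 10974 = 408618

408618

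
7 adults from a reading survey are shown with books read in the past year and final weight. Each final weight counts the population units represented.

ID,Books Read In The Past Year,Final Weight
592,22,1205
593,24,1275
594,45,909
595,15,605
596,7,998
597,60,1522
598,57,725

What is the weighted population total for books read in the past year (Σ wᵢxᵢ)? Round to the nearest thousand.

247000

Weighted total = 246721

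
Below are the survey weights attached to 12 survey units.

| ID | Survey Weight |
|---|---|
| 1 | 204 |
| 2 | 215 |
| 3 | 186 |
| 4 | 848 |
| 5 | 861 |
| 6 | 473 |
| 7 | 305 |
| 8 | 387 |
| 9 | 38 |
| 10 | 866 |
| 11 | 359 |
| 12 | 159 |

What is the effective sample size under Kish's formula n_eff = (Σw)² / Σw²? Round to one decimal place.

Σ wᵢ = 204 + 215 + 186 + 848 + 861 + 473 + 305 + 387 + 38 + 866 + 359 + 159 = 4901
Σ wᵢ² = 2954947
n_eff = 4901² / 2954947 = 24019801 / 2954947 = 8.1286741

8.1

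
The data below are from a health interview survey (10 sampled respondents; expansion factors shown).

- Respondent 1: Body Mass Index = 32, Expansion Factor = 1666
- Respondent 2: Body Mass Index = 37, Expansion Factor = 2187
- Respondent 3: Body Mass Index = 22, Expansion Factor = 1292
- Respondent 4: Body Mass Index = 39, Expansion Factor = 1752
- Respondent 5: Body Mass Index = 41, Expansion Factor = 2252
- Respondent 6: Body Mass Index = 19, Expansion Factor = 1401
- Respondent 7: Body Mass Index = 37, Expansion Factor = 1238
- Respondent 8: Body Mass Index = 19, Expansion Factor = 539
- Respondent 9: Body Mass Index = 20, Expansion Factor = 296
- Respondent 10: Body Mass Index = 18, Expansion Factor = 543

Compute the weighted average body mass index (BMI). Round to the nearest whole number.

32

Weighted sum = 32×1666 + 37×2187 + 22×1292 + 39×1752 + 41×2252 + 19×1401 + 37×1238 + 19×539 + 20×296 + 18×543
  = 53312 + 80919 + 28424 + 68328 + 92332 + 26619 + 45806 + 10241 + 5920 + 9774 = 421675
Sum of weights = 1666 + 2187 + 1292 + 1752 + 2252 + 1401 + 1238 + 539 + 296 + 543 = 13166
Weighted mean = 421675 / 13166 = 32.027571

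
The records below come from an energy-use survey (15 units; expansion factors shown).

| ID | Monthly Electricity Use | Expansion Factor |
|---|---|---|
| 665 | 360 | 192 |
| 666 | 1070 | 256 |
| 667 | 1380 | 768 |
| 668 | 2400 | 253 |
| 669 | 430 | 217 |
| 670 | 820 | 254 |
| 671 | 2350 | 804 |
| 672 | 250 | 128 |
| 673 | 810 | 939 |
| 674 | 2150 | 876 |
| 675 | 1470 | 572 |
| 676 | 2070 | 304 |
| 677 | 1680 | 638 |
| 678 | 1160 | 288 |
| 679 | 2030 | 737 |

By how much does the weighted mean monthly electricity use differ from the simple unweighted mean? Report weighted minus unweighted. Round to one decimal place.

Unweighted sum = 20430
Unweighted mean = 20430 / 15 = 1362
Weighted sum = 11249210
Sum of weights = 7226
Weighted mean = 11249210 / 7226 = 1556.7686
Difference (weighted minus unweighted) = 194.76861

194.8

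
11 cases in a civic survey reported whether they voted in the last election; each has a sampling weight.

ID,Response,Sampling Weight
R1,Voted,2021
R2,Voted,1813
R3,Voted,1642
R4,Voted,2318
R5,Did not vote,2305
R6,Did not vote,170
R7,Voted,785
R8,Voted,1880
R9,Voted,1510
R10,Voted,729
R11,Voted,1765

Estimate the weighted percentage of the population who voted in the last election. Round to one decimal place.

85.4

Sum of weights for 'Voted' = 2021 + 1813 + 1642 + 2318 + 785 + 1880 + 1510 + 729 + 1765 = 14463
Total weight = 2021 + 1813 + 1642 + 2318 + 2305 + 170 + 785 + 1880 + 1510 + 729 + 1765 = 16938
Weighted proportion = 14463 / 16938 = 0.85387885 → 85.387885%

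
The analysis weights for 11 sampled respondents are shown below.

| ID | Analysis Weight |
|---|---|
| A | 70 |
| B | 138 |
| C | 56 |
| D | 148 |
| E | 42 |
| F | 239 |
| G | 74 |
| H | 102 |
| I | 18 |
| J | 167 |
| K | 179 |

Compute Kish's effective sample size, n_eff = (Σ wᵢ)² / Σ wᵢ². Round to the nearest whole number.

8

Σ wᵢ = 70 + 138 + 56 + 148 + 42 + 239 + 74 + 102 + 18 + 167 + 179 = 1233
Σ wᵢ² = 184003
n_eff = 1233² / 184003 = 1520289 / 184003 = 8.2623055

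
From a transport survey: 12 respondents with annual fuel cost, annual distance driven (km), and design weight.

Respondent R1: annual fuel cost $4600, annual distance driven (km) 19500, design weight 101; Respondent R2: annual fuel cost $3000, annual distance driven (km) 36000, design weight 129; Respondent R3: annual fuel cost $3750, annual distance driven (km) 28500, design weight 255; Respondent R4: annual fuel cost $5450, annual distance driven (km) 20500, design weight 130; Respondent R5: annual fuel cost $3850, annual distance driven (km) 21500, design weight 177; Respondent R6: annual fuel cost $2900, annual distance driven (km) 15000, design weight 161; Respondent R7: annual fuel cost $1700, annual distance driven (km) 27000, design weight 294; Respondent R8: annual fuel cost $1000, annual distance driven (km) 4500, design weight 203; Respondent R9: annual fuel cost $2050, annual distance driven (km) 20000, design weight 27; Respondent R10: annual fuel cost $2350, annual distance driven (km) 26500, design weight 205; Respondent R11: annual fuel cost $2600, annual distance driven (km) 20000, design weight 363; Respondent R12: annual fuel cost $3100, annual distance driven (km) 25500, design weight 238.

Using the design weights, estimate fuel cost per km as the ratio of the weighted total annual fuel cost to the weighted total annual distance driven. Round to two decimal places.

Σ wᵢ·y = 4600×101 + 3000×129 + 3750×255 + 5450×130 + 3850×177 + 2900×161 + 1700×294 + 1000×203 + 2050×27 + 2350×205 + 2600×363 + 3100×238
  = 464600 + 387000 + 956250 + 708500 + 681450 + 466900 + 499800 + 203000 + 55350 + 481750 + 943800 + 737800 = 6586200
Σ wᵢ·x = 50919500
Ratio = 6586200 / 50919500 = 0.12934534

0.13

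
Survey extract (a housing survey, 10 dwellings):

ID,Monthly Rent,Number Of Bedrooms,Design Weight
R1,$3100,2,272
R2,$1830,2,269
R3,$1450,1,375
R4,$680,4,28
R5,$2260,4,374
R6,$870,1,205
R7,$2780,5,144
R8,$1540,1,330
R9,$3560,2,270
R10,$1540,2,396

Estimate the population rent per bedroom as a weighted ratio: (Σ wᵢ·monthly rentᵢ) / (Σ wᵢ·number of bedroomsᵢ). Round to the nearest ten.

960

Σ wᵢ·y = 3100×272 + 1830×269 + 1450×375 + 680×28 + 2260×374 + 870×205 + 2780×144 + 1540×330 + 3560×270 + 1540×396
  = 843200 + 492270 + 543750 + 19040 + 845240 + 178350 + 400320 + 508200 + 961200 + 609840 = 5401410
Σ wᵢ·x = 5652
Ratio = 5401410 / 5652 = 955.66348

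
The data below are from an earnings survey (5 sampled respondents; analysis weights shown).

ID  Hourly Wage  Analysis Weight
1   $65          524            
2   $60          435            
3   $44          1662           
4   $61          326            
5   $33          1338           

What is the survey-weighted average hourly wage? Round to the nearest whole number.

46

Weighted sum = 65×524 + 60×435 + 44×1662 + 61×326 + 33×1338
  = 34060 + 26100 + 73128 + 19886 + 44154 = 197328
Sum of weights = 524 + 435 + 1662 + 326 + 1338 = 4285
Weighted mean = 197328 / 4285 = 46.050875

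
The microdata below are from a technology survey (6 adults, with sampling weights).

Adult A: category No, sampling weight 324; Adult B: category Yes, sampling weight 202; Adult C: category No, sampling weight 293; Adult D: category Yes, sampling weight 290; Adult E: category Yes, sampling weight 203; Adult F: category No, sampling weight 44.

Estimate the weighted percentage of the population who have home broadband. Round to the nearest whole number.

51

Sum of weights for 'Yes' = 202 + 290 + 203 = 695
Total weight = 324 + 202 + 293 + 290 + 203 + 44 = 1356
Weighted proportion = 695 / 1356 = 0.51253687 → 51.253687%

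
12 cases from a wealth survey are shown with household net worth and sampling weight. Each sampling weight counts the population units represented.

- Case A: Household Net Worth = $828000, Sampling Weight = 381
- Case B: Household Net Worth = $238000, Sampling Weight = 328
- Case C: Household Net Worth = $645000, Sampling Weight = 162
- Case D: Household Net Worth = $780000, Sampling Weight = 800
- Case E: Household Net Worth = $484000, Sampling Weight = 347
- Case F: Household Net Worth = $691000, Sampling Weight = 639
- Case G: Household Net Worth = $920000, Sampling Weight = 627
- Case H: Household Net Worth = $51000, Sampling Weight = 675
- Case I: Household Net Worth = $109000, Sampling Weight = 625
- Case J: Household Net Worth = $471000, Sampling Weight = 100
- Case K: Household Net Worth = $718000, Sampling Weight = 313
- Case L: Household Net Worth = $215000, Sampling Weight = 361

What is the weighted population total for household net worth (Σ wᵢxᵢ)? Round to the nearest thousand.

2760358000

Weighted total = 828000×381 + 238000×328 + 645000×162 + 780000×800 + 484000×347 + 691000×639 + 920000×627 + 51000×675 + 109000×625 + 471000×100 + 718000×313 + 215000×361
  = 2760358000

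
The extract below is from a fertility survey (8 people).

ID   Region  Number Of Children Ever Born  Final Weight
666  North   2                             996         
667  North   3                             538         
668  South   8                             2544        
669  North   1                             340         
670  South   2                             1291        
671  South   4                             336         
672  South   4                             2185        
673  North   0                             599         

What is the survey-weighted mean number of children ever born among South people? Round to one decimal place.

South rows: 668, 670, 671, 672
Weighted sum = 8×2544 + 2×1291 + 4×336 + 4×2185
  = 20352 + 2582 + 1344 + 8740 = 33018
Sum of weights = 2544 + 1291 + 336 + 2185 = 6356
Weighted mean = 33018 / 6356 = 5.1947766

5.2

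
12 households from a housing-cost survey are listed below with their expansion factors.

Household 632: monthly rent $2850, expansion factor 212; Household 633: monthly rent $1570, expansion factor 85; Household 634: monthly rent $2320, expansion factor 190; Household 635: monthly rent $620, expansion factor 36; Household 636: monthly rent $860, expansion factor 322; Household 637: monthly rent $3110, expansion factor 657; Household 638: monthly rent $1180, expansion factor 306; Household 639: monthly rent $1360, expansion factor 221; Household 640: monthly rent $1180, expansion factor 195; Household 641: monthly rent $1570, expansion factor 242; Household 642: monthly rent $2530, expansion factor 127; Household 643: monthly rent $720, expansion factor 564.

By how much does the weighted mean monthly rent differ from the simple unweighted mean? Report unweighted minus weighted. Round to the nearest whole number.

-93

Unweighted sum = 2850 + 1570 + 2320 + 620 + 860 + 3110 + 1180 + 1360 + 1180 + 1570 + 2530 + 720 = 19870
Unweighted mean = 19870 / 12 = 1655.8333
Weighted sum = 2850×212 + 1570×85 + 2320×190 + 620×36 + 860×322 + 3110×657 + 1180×306 + 1360×221 + 1180×195 + 1570×242 + 2530×127 + 720×564
  = 604200 + 133450 + 440800 + 22320 + 276920 + 2043270 + 361080 + 300560 + 230100 + 379940 + 321310 + 406080 = 5520030
Sum of weights = 212 + 85 + 190 + 36 + 322 + 657 + 306 + 221 + 195 + 242 + 127 + 564 = 3157
Weighted mean = 5520030 / 3157 = 1748.5049
Difference (unweighted minus weighted) = -92.671576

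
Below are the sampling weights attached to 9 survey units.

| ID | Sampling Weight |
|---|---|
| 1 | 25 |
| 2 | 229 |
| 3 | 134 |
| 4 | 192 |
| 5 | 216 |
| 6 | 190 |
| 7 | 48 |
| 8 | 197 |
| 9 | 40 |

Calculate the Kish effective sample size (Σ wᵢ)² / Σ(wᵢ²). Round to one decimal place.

6.9

Σ wᵢ = 1271
Σ wᵢ² = 625 + 52441 + 17956 + 36864 + 46656 + 36100 + 2304 + 38809 + 1600 = 233355
n_eff = 1271² / 233355 = 1615441 / 233355 = 6.9226758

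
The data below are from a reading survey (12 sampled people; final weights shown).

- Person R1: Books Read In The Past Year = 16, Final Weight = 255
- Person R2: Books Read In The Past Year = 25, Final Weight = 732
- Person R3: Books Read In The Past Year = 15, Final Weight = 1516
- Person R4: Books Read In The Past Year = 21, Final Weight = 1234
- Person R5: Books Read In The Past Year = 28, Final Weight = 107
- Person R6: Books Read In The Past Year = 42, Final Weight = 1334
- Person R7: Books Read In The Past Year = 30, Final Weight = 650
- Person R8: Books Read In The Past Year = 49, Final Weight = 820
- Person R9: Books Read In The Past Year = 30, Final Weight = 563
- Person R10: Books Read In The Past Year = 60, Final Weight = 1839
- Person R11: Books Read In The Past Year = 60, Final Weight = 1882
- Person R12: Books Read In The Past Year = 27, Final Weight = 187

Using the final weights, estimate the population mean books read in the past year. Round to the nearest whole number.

Weighted sum = 434937
Sum of weights = 255 + 732 + 1516 + 1234 + 107 + 1334 + 650 + 820 + 563 + 1839 + 1882 + 187 = 11119
Weighted mean = 434937 / 11119 = 39.116557

39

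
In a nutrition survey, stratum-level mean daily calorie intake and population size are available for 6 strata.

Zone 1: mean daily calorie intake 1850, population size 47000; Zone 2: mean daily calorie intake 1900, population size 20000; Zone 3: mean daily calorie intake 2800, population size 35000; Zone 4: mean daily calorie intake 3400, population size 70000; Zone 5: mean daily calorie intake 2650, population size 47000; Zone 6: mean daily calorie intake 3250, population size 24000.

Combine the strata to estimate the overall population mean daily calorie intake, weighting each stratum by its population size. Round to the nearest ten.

2730

Σ Nₕ·x̄ₕ = 1850×47000 + 1900×20000 + 2800×35000 + 3400×70000 + 2650×47000 + 3250×24000
  = 663500000
Σ Nₕ = 47000 + 20000 + 35000 + 70000 + 47000 + 24000 = 243000
Overall mean = 663500000 / 243000 = 2730.4527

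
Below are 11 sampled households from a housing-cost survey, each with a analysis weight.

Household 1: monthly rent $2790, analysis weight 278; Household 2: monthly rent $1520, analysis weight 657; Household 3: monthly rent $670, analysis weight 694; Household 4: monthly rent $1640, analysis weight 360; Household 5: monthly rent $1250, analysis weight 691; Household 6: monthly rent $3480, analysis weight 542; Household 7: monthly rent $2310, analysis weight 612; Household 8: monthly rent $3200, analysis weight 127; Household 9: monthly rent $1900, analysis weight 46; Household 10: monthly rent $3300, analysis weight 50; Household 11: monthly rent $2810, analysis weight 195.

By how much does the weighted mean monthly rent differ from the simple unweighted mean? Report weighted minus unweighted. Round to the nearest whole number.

Unweighted sum = 2790 + 1520 + 670 + 1640 + 1250 + 3480 + 2310 + 3200 + 1900 + 3300 + 2810 = 24870
Unweighted mean = 24870 / 11 = 2260.9091
Weighted sum = 2790×278 + 1520×657 + 670×694 + 1640×360 + 1250×691 + 3480×542 + 2310×612 + 3200×127 + 1900×46 + 3300×50 + 2810×195
  = 8200020
Sum of weights = 4252
Weighted mean = 8200020 / 4252 = 1928.5089
Difference (weighted minus unweighted) = -332.40015

-332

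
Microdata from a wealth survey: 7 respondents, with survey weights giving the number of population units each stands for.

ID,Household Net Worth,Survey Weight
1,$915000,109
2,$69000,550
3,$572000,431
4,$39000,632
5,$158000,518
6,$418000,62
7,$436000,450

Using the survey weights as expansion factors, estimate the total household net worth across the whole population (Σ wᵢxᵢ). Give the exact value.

712825000

Weighted total = 915000×109 + 69000×550 + 572000×431 + 39000×632 + 158000×518 + 418000×62 + 436000×450
  = 99735000 + 37950000 + 246532000 + 24648000 + 81844000 + 25916000 + 196200000 = 712825000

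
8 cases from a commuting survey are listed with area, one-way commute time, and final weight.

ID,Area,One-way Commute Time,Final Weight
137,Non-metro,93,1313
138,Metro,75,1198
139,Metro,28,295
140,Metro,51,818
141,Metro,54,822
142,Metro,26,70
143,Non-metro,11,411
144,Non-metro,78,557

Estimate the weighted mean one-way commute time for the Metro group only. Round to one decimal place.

Metro rows: 138, 139, 140, 141, 142
Weighted sum = 75×1198 + 28×295 + 51×818 + 54×822 + 26×70
  = 89850 + 8260 + 41718 + 44388 + 1820 = 186036
Sum of weights = 3203
Weighted mean = 186036 / 3203 = 58.081798

58.1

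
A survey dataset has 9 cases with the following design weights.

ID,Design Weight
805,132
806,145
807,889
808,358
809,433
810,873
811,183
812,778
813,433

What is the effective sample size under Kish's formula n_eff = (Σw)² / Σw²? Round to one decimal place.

6.5

Σ wᵢ = 132 + 145 + 889 + 358 + 433 + 873 + 183 + 778 + 433 = 4224
Σ wᵢ² = 17424 + 21025 + 790321 + 128164 + 187489 + 762129 + 33489 + 605284 + 187489 = 2732814
n_eff = 4224² / 2732814 = 17842176 / 2732814 = 6.5288659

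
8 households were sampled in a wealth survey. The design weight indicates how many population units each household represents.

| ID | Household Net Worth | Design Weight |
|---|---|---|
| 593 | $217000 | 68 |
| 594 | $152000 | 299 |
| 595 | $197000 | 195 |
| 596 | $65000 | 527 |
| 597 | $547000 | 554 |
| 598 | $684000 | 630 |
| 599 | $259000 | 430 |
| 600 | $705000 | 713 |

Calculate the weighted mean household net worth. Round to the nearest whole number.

433509

Weighted sum = 217000×68 + 152000×299 + 197000×195 + 65000×527 + 547000×554 + 684000×630 + 259000×430 + 705000×713
  = 14756000 + 45448000 + 38415000 + 34255000 + 303038000 + 430920000 + 111370000 + 502665000 = 1480867000
Sum of weights = 68 + 299 + 195 + 527 + 554 + 630 + 430 + 713 = 3416
Weighted mean = 1480867000 / 3416 = 433509.07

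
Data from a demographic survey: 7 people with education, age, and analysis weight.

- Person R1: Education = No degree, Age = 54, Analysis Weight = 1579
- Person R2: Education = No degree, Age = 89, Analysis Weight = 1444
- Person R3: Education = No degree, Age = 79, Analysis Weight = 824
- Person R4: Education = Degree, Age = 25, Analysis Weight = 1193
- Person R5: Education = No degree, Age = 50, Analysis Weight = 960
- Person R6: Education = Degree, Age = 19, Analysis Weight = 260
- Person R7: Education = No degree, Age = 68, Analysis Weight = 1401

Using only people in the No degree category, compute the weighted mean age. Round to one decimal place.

68.0

No degree rows: R1, R2, R3, R5, R7
Weighted sum = 54×1579 + 89×1444 + 79×824 + 50×960 + 68×1401
  = 422146
Sum of weights = 1579 + 1444 + 824 + 960 + 1401 = 6208
Weighted mean = 422146 / 6208 = 68.000322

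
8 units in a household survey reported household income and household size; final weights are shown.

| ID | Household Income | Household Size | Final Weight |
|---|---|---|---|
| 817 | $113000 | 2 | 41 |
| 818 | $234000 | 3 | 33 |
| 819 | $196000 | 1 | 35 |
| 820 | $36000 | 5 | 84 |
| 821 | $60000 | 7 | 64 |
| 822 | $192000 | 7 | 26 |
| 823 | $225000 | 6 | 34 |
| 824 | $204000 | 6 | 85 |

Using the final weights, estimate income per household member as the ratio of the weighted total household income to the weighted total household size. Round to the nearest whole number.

28314

Σ wᵢ·y = 113000×41 + 234000×33 + 196000×35 + 36000×84 + 60000×64 + 192000×26 + 225000×34 + 204000×85
  = 4633000 + 7722000 + 6860000 + 3024000 + 3840000 + 4992000 + 7650000 + 17340000 = 56061000
Σ wᵢ·x = 2×41 + 3×33 + 1×35 + 5×84 + 7×64 + 7×26 + 6×34 + 6×85
  = 82 + 99 + 35 + 420 + 448 + 182 + 204 + 510 = 1980
Ratio = 56061000 / 1980 = 28313.636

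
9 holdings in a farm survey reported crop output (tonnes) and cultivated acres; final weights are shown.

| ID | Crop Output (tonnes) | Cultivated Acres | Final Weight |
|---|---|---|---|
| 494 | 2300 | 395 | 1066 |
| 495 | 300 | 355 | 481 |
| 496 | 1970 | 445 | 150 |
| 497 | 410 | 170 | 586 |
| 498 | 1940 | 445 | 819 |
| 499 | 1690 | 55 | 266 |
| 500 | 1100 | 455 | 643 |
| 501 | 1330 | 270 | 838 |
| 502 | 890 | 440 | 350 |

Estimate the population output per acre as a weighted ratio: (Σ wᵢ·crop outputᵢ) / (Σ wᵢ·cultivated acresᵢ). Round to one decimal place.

Σ wᵢ·y = 2300×1066 + 300×481 + 1970×150 + 410×586 + 1940×819 + 1690×266 + 1100×643 + 1330×838 + 890×350
  = 2451800 + 144300 + 295500 + 240260 + 1588860 + 449540 + 707300 + 1114540 + 311500 = 7303600
Σ wᵢ·x = 395×1066 + 355×481 + 445×150 + 170×586 + 445×819 + 55×266 + 455×643 + 270×838 + 440×350
  = 421070 + 170755 + 66750 + 99620 + 364455 + 14630 + 292565 + 226260 + 154000 = 1810105
Ratio = 7303600 / 1810105 = 4.0349041

4.0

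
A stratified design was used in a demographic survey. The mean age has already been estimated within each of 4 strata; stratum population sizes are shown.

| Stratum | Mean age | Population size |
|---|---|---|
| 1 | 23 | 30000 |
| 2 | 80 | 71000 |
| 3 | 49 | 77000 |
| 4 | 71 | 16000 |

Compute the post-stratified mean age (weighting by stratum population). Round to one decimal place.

Σ Nₕ·x̄ₕ = 23×30000 + 80×71000 + 49×77000 + 71×16000
  = 690000 + 5680000 + 3773000 + 1136000 = 11279000
Σ Nₕ = 30000 + 71000 + 77000 + 16000 = 194000
Overall mean = 11279000 / 194000 = 58.139175

58.1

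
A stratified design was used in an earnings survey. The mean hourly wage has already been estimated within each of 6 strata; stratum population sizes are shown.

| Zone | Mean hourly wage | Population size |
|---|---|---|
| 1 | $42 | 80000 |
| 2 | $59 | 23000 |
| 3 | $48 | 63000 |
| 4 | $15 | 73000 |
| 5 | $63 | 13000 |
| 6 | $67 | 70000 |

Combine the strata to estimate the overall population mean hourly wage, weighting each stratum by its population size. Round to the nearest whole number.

45

Σ Nₕ·x̄ₕ = 42×80000 + 59×23000 + 48×63000 + 15×73000 + 63×13000 + 67×70000
  = 3360000 + 1357000 + 3024000 + 1095000 + 819000 + 4690000 = 14345000
Σ Nₕ = 80000 + 23000 + 63000 + 73000 + 13000 + 70000 = 322000
Overall mean = 14345000 / 322000 = 44.549689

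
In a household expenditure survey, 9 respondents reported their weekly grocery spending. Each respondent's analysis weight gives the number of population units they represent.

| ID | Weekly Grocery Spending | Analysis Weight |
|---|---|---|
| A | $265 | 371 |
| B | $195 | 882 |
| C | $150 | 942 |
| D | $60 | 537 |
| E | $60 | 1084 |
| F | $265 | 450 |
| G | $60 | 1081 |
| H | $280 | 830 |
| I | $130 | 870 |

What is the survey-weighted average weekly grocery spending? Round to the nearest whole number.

147

Weighted sum = 1038475
Sum of weights = 371 + 882 + 942 + 537 + 1084 + 450 + 1081 + 830 + 870 = 7047
Weighted mean = 1038475 / 7047 = 147.36413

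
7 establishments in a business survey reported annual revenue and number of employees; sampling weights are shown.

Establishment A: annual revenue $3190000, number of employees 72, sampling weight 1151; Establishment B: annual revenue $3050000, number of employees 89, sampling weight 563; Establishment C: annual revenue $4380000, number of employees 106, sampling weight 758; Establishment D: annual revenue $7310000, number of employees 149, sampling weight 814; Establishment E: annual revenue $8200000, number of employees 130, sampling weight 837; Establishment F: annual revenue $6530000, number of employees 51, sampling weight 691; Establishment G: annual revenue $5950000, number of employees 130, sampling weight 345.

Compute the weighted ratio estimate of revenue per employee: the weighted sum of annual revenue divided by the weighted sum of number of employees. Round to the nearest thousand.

Σ wᵢ·y = 28087600000
Σ wᵢ·x = 72×1151 + 89×563 + 106×758 + 149×814 + 130×837 + 51×691 + 130×345
  = 82872 + 50107 + 80348 + 121286 + 108810 + 35241 + 44850 = 523514
Ratio = 28087600000 / 523514 = 53652.051

54000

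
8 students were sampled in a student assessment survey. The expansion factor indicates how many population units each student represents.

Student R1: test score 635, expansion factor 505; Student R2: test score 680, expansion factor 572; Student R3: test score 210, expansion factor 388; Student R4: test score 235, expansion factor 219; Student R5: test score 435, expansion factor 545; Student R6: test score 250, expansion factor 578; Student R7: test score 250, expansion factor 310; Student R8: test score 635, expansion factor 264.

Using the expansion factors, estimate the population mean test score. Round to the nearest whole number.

435

Weighted sum = 1469295
Sum of weights = 505 + 572 + 388 + 219 + 545 + 578 + 310 + 264 = 3381
Weighted mean = 1469295 / 3381 = 434.57409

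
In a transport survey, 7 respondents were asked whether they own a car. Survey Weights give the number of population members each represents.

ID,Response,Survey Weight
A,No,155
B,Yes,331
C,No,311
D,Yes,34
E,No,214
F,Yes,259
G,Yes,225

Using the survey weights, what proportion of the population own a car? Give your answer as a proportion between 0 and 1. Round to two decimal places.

0.56

Sum of weights for 'Yes' = 331 + 34 + 259 + 225 = 849
Total weight = 155 + 331 + 311 + 34 + 214 + 259 + 225 = 1529
Weighted proportion = 849 / 1529 = 0.55526488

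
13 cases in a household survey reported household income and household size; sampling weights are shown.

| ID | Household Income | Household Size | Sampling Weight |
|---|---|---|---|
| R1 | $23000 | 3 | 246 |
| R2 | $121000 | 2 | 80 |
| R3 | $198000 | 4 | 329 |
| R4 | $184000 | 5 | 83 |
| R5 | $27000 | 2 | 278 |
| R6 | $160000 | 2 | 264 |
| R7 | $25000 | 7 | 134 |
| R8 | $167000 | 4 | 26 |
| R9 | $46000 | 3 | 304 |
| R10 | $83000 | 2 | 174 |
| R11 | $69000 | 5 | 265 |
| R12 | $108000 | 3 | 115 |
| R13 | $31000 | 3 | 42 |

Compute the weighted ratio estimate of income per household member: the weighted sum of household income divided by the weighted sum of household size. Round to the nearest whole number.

27349

Σ wᵢ·y = 213623000
Σ wᵢ·x = 7811
Ratio = 213623000 / 7811 = 27348.995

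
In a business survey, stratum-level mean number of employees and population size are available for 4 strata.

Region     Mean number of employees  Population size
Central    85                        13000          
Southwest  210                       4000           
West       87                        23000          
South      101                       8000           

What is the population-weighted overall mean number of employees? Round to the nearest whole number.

Σ Nₕ·x̄ₕ = 85×13000 + 210×4000 + 87×23000 + 101×8000
  = 4754000
Σ Nₕ = 13000 + 4000 + 23000 + 8000 = 48000
Overall mean = 4754000 / 48000 = 99.041667

99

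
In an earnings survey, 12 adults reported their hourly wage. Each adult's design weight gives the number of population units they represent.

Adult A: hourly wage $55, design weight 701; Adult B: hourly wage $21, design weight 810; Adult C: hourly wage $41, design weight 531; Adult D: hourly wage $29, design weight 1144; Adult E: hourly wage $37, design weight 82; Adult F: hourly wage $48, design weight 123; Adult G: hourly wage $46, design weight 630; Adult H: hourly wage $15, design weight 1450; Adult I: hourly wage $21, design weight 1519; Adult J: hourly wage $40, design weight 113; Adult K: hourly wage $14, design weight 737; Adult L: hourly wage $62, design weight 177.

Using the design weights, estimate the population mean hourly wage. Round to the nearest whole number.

Weighted sum = 227891
Sum of weights = 701 + 810 + 531 + 1144 + 82 + 123 + 630 + 1450 + 1519 + 113 + 737 + 177 = 8017
Weighted mean = 227891 / 8017 = 28.42597

28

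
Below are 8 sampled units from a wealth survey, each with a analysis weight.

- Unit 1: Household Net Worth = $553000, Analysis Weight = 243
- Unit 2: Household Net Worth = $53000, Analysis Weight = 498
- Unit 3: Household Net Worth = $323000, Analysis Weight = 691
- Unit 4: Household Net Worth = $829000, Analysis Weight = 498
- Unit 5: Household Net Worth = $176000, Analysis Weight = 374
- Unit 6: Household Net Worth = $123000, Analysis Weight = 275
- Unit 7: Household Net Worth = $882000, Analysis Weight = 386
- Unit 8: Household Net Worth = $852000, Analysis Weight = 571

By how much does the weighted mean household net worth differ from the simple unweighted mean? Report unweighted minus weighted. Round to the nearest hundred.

-13500

Unweighted sum = 3791000
Unweighted mean = 3791000 / 8 = 473875
Weighted sum = 553000×243 + 53000×498 + 323000×691 + 829000×498 + 176000×374 + 123000×275 + 882000×386 + 852000×571
  = 134379000 + 26394000 + 223193000 + 412842000 + 65824000 + 33825000 + 340452000 + 486492000 = 1723401000
Sum of weights = 243 + 498 + 691 + 498 + 374 + 275 + 386 + 571 = 3536
Weighted mean = 1723401000 / 3536 = 487387.16
Difference (unweighted minus weighted) = -13512.161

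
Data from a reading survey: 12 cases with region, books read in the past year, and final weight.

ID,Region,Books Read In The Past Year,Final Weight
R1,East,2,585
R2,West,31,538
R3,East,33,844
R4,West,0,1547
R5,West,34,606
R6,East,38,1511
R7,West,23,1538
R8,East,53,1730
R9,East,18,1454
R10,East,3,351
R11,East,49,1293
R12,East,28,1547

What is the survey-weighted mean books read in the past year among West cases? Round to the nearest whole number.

West rows: R2, R4, R5, R7
Weighted sum = 31×538 + 0×1547 + 34×606 + 23×1538
  = 72656
Sum of weights = 538 + 1547 + 606 + 1538 = 4229
Weighted mean = 72656 / 4229 = 17.180421

17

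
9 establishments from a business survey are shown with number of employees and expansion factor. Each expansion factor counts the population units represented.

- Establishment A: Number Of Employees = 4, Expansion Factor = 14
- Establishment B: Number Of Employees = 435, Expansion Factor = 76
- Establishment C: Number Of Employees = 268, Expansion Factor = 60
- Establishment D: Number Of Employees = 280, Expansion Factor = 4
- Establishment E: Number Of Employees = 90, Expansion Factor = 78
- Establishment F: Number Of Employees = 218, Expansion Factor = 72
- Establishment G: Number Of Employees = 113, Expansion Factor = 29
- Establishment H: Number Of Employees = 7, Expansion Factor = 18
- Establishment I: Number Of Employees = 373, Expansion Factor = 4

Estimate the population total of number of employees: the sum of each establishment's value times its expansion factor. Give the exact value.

Weighted total = 4×14 + 435×76 + 268×60 + 280×4 + 90×78 + 218×72 + 113×29 + 7×18 + 373×4
  = 77927

77927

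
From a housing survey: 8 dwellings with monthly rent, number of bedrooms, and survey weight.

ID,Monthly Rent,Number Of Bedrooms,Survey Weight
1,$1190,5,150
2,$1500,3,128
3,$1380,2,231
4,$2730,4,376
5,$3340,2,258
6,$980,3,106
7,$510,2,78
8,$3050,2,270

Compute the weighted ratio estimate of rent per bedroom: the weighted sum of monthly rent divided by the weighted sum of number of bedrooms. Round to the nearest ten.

Σ wᵢ·y = 1190×150 + 1500×128 + 1380×231 + 2730×376 + 3340×258 + 980×106 + 510×78 + 3050×270
  = 178500 + 192000 + 318780 + 1026480 + 861720 + 103880 + 39780 + 823500 = 3544640
Σ wᵢ·x = 5×150 + 3×128 + 2×231 + 4×376 + 2×258 + 3×106 + 2×78 + 2×270
  = 750 + 384 + 462 + 1504 + 516 + 318 + 156 + 540 = 4630
Ratio = 3544640 / 4630 = 765.58099

770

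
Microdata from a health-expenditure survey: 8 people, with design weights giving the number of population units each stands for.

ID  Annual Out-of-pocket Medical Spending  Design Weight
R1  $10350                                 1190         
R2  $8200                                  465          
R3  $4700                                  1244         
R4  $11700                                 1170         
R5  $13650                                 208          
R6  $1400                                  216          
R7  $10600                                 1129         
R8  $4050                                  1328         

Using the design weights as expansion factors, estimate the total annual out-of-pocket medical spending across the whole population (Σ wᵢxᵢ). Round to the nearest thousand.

Weighted total = 10350×1190 + 8200×465 + 4700×1244 + 11700×1170 + 13650×208 + 1400×216 + 10600×1129 + 4050×1328
  = 12316500 + 3813000 + 5846800 + 13689000 + 2839200 + 302400 + 11967400 + 5378400 = 56152700

56153000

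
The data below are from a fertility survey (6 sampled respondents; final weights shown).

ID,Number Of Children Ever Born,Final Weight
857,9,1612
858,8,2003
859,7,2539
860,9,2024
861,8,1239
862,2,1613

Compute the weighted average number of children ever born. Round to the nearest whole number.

Weighted sum = 9×1612 + 8×2003 + 7×2539 + 9×2024 + 8×1239 + 2×1613
  = 14508 + 16024 + 17773 + 18216 + 9912 + 3226 = 79659
Sum of weights = 1612 + 2003 + 2539 + 2024 + 1239 + 1613 = 11030
Weighted mean = 79659 / 11030 = 7.2220308

7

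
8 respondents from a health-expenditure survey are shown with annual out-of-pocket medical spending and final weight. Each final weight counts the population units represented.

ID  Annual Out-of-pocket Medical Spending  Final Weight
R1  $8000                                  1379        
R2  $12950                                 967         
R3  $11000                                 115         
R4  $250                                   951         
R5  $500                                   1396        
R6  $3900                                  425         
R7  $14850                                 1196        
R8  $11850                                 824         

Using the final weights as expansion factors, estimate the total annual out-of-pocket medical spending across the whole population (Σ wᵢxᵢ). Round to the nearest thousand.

54938000

Weighted total = 8000×1379 + 12950×967 + 11000×115 + 250×951 + 500×1396 + 3900×425 + 14850×1196 + 11850×824
  = 11032000 + 12522650 + 1265000 + 237750 + 698000 + 1657500 + 17760600 + 9764400 = 54937900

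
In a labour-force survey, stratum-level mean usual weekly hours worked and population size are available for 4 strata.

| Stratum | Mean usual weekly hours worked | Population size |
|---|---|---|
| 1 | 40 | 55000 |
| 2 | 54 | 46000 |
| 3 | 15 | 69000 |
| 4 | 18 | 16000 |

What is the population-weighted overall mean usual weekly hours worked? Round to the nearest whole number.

Σ Nₕ·x̄ₕ = 40×55000 + 54×46000 + 15×69000 + 18×16000
  = 2200000 + 2484000 + 1035000 + 288000 = 6007000
Σ Nₕ = 55000 + 46000 + 69000 + 16000 = 186000
Overall mean = 6007000 / 186000 = 32.295699

32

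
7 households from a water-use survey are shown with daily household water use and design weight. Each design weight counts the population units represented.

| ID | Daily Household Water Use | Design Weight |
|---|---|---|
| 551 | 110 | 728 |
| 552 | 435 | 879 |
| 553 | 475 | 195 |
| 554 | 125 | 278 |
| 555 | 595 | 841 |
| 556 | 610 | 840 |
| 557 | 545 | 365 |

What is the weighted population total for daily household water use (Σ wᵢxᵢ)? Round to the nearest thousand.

1802000

Weighted total = 110×728 + 435×879 + 475×195 + 125×278 + 595×841 + 610×840 + 545×365
  = 1801540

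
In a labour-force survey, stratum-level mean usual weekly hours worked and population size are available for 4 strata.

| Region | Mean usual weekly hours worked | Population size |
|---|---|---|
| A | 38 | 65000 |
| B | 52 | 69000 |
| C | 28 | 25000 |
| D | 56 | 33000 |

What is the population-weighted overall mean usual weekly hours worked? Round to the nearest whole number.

45

Σ Nₕ·x̄ₕ = 38×65000 + 52×69000 + 28×25000 + 56×33000
  = 2470000 + 3588000 + 700000 + 1848000 = 8606000
Σ Nₕ = 65000 + 69000 + 25000 + 33000 = 192000
Overall mean = 8606000 / 192000 = 44.822917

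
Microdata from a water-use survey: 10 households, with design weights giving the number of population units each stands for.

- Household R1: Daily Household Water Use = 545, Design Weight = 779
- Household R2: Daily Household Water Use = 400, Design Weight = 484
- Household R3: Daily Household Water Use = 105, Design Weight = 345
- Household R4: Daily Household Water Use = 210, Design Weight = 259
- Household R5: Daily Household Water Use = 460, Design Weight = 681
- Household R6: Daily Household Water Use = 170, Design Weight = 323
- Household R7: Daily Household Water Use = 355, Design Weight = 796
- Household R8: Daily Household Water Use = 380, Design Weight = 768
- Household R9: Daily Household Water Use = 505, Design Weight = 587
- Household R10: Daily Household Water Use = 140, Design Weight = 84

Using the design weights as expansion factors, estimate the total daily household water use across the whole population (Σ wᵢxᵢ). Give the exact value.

1959555

Weighted total = 545×779 + 400×484 + 105×345 + 210×259 + 460×681 + 170×323 + 355×796 + 380×768 + 505×587 + 140×84
  = 1959555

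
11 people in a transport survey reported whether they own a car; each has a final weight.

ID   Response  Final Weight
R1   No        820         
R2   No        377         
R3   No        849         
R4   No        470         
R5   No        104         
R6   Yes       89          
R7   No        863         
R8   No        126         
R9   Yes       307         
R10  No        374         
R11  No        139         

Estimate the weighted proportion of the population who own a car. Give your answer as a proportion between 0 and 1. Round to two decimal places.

0.09

Sum of weights for 'Yes' = 89 + 307 = 396
Total weight = 820 + 377 + 849 + 470 + 104 + 89 + 863 + 126 + 307 + 374 + 139 = 4518
Weighted proportion = 396 / 4518 = 0.087649402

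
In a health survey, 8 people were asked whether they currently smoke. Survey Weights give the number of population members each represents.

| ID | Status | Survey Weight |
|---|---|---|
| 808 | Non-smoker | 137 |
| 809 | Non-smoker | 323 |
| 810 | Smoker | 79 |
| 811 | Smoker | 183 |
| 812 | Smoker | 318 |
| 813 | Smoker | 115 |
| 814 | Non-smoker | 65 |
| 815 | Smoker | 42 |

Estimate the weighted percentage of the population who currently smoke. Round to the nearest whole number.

Sum of weights for 'Smoker' = 79 + 183 + 318 + 115 + 42 = 737
Total weight = 137 + 323 + 79 + 183 + 318 + 115 + 65 + 42 = 1262
Weighted proportion = 737 / 1262 = 0.58399366 → 58.399366%

58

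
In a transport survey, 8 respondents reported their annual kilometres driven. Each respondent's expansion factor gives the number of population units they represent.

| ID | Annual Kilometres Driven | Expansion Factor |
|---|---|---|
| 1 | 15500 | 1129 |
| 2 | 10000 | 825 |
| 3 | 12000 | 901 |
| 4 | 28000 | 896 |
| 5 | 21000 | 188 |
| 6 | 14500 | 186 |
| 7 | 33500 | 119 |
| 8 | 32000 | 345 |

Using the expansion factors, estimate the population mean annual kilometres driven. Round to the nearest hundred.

Weighted sum = 83321000
Sum of weights = 1129 + 825 + 901 + 896 + 188 + 186 + 119 + 345 = 4589
Weighted mean = 83321000 / 4589 = 18156.679

18200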